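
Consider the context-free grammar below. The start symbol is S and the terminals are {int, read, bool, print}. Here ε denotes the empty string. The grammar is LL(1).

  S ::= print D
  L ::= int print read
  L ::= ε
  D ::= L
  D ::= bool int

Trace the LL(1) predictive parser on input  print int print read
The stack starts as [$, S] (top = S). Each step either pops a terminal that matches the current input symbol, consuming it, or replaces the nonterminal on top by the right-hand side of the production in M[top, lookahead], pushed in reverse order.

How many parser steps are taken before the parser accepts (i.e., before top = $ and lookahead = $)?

     Stack             Input                   Action
  1  $ S               print int print read $  expand S ::= print D
  2  $ D print         print int print read $  match print
  3  $ D               int print read $        expand D ::= L
  4  $ L               int print read $        expand L ::= int print read
  5  $ read print int  int print read $        match int
  6  $ read print      print read $            match print
  7  $ read            read $                  match read
Accept reached after 7 steps.

7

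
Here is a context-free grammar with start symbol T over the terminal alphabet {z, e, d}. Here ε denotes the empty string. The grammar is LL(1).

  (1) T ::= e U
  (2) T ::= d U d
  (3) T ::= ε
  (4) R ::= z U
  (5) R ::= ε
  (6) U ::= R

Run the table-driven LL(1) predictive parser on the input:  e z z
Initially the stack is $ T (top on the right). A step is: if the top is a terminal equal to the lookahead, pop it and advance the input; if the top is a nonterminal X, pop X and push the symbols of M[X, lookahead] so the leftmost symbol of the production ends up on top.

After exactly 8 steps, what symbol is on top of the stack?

     Stack  Input    Action
  1  $ T    e z z $  expand T ::= e U
  2  $ U e  e z z $  match e
  3  $ U    z z $    expand U ::= R
  4  $ R    z z $    expand R ::= z U
  5  $ U z  z z $    match z
  6  $ U    z $      expand U ::= R
  7  $ R    z $      expand R ::= z U
  8  $ U z  z $      match z
Stack after step 8: $ U (top = U).

U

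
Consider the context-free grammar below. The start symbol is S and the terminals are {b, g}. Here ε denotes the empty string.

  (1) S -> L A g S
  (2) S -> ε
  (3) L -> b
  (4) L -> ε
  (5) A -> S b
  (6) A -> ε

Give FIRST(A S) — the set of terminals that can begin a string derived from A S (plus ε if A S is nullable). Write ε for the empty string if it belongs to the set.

{ε, b, g}

FIRST(L) = {ε, b}
FIRST(S) = {ε, b, g}  (via L A g S)
FIRST(A) = {ε, b, g}  (via S b)
FIRST(A S): take FIRST of each symbol in turn, carrying on past any symbol whose FIRST contains ε; result {ε, b, g}.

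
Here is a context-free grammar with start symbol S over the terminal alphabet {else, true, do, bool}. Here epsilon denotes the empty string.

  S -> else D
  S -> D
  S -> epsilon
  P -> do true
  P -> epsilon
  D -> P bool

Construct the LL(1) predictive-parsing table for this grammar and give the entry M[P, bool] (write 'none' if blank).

FIRST(P): from P->do true we get {do}; from P->epsilon we get {epsilon}. So FIRST(P) = {epsilon, do}.
FIRST(D): from D->P bool we get {bool, do}. So FIRST(D) = {bool, do}.
FIRST(S): from S->else D we get {else}; from S->D we get {bool, do}; from S->epsilon we get {epsilon}. So FIRST(S) = {epsilon, bool, do, else}.
FOLLOW(S) includes $ since S is the start symbol.
FOLLOW(P): in D->P bool, P is followed by bool with FIRST {bool}. Thus FOLLOW(P) = {bool}.
For P -> do true: FIRST(do true) = {do}, so it goes in M[P, t] for t ∈ {do}.
For P -> epsilon: FIRST(epsilon) = {epsilon}, so it goes in M[P, t] for t ∈ {}; since epsilon ∈ FIRST, also for every t ∈ FOLLOW(P) = {bool}.

P -> epsilon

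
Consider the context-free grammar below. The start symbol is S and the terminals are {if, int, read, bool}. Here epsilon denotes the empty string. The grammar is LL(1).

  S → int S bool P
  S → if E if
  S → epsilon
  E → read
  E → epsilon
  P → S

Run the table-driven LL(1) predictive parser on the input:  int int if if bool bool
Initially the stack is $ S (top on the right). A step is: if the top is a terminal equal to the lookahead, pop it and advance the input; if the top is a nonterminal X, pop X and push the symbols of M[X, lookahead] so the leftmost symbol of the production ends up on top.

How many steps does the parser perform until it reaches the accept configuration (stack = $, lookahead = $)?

step 1: stack=$ S  input=int int if if bool bool $  — expand S → int S bool P
step 2: stack=$ P bool S int  input=int int if if bool bool $  — match int
step 3: stack=$ P bool S  input=int if if bool bool $  — expand S → int S bool P
step 4: stack=$ P bool P bool S int  input=int if if bool bool $  — match int
step 5: stack=$ P bool P bool S  input=if if bool bool $  — expand S → if E if
step 6: stack=$ P bool P bool if E if  input=if if bool bool $  — match if
step 7: stack=$ P bool P bool if E  input=if bool bool $  — expand E → epsilon
step 8: stack=$ P bool P bool if  input=if bool bool $  — match if
step 9: stack=$ P bool P bool  input=bool bool $  — match bool
step 10: stack=$ P bool P  input=bool $  — expand P → S
step 11: stack=$ P bool S  input=bool $  — expand S → epsilon
step 12: stack=$ P bool  input=bool $  — match bool
step 13: stack=$ P  input=$  — expand P → S
step 14: stack=$ S  input=$  — expand S → epsilon
Accept reached after 14 steps.

14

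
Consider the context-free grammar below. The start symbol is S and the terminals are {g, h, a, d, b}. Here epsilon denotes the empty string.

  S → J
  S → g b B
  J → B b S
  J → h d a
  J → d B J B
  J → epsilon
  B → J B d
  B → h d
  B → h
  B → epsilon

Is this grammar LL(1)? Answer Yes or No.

No

FIRST(S) = {epsilon, b, d, g, h}
FIRST(J) = {epsilon, b, d, h}
FIRST(B) = {epsilon, b, d, h}
FOLLOW(S) = {$, b, d, h}
FOLLOW(J) = {$, b, d, h}
FOLLOW(B) = {$, b, d, h}
Cell M[B, b] receives both B → J B d and B → epsilon — the grammar is not LL(1).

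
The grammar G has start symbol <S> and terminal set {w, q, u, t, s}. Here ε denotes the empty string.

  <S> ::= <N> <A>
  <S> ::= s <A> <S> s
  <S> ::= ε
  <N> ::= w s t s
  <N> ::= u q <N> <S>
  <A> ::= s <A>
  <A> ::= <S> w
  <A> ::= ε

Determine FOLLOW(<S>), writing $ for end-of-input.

FIRST(<N>): from <N>::=w s t s we get {w}; from <N>::=u q <N> <S> we get {u}. So FIRST(<N>) = {u, w}.
FIRST(<S>): from <S>::=<N> <A> we get {u, w}; from <S>::=s <A> <S> s we get {s}; from <S>::=ε we get {ε}. So FIRST(<S>) = {ε, s, u, w}.
FIRST(<A>): from <A>::=s <A> we get {s}; from <A>::=<S> w we get {s, u, w}; from <A>::=ε we get {ε}. So FIRST(<A>) = {ε, s, u, w}.
FOLLOW(<S>) includes $ since <S> is the start symbol.
FOLLOW(<S>): in <S>::=s <A> <S> s, <S> is followed by s with FIRST {s}; in <N>::=u q <N> <S>, the suffix after <S> is empty, so FOLLOW(<S>) ⊇ FOLLOW(<N>) = {$, s, u, w}; in <A>::=<S> w, <S> is followed by w with FIRST {w}. Thus FOLLOW(<S>) = {$, s, u, w}.
FOLLOW(<N>): in <S>::=<N> <A>, <N> is followed by <A> with FIRST {ε, s, u, w}; in <S>::=<N> <A>, the suffix after <N> is nullable, so FOLLOW(<N>) ⊇ FOLLOW(<S>) = {$, s, u, w}; in <N>::=u q <N> <S>, <N> is followed by <S> with FIRST {ε, s, u, w}; in <N>::=u q <N> <S>, the suffix after <N> is nullable (adds nothing new). Thus FOLLOW(<N>) = {$, s, u, w}.
FOLLOW(<A>): in <S>::=<N> <A>, the suffix after <A> is empty, so FOLLOW(<A>) ⊇ FOLLOW(<S>) = {$, s, u, w}; in <S>::=s <A> <S> s, <A> is followed by <S> s with FIRST {s, u, w}; in <A>::=s <A>, the suffix after <A> is empty (adds nothing new). Thus FOLLOW(<A>) = {$, s, u, w}.

{$, s, u, w}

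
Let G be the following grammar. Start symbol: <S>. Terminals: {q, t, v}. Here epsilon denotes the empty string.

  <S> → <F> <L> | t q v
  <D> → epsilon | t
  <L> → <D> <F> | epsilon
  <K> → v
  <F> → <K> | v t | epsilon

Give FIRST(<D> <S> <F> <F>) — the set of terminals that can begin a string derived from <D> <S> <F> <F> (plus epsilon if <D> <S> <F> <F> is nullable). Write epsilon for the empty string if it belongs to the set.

{epsilon, t, v}

FIRST(<D>): from <D>→epsilon we get {epsilon}; from <D>→t we get {t}. So FIRST(<D>) = {epsilon, t}.
FIRST(<K>): from <K>→v we get {v}. So FIRST(<K>) = {v}.
FIRST(<F>): from <F>→<K> we get {v}; from <F>→v t we get {v}; from <F>→epsilon we get {epsilon}. So FIRST(<F>) = {epsilon, v}.
FIRST(<L>): from <L>→<D> <F> we get {epsilon, t, v}; from <L>→epsilon we get {epsilon}. So FIRST(<L>) = {epsilon, t, v}.
FIRST(<S>): from <S>→<F> <L> we get {epsilon, t, v}; from <S>→t q v we get {t}. So FIRST(<S>) = {epsilon, t, v}.
FIRST(<D> <S> <F> <F>): take FIRST of each symbol in turn, carrying on past any symbol whose FIRST contains epsilon; result {epsilon, t, v}.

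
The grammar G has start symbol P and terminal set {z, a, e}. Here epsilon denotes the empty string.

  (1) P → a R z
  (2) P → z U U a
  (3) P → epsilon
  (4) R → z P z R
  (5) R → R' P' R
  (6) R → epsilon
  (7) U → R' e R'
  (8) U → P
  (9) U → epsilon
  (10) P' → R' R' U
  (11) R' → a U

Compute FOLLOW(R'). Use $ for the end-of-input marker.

FIRST(P) = {epsilon, a, z}
FIRST(R') = {a}
FIRST(R) = {epsilon, a, z}  (via R' P' R)
FIRST(U) = {epsilon, a, z}  (via R' e R', P)
FIRST(P') = {a}  (via R' R' U)
FOLLOW(P) includes $ since P is the start symbol.
FOLLOW(R): in P→a R z, R is followed by z with FIRST {z}; in R→z P z R, the suffix after R is empty (adds nothing new); in R→R' P' R, the suffix after R is empty (adds nothing new). Thus FOLLOW(R) = {z}.
FOLLOW(P'): in R→R' P' R, P' is followed by R with FIRST {epsilon, a, z}; in R→R' P' R, the suffix after P' is nullable, so FOLLOW(P') ⊇ FOLLOW(R) = {z}. Thus FOLLOW(P') = {a, z}.
FOLLOW(P): in R→z P z R, P is followed by z R with FIRST {z}; in U→P, the suffix after P is empty, so FOLLOW(P) ⊇ FOLLOW(U) = {a, e, z}. Thus FOLLOW(P) = {$, a, e, z}.
FOLLOW(U): in P→z U U a (occurrence 1), U is followed by U a with FIRST {a, z}; in P→z U U a (occurrence 2), U is followed by a with FIRST {a}; in P'→R' R' U, the suffix after U is empty, so FOLLOW(U) ⊇ FOLLOW(P') = {a, z}; in R'→a U, the suffix after U is empty, so FOLLOW(U) ⊇ FOLLOW(R') = {a, e, z}. Thus FOLLOW(U) = {a, e, z}.
FOLLOW(R'): in R→R' P' R, R' is followed by P' R with FIRST {a}; in U→R' e R' (occurrence 1), R' is followed by e R' with FIRST {e}; in U→R' e R' (occurrence 2), the suffix after R' is empty, so FOLLOW(R') ⊇ FOLLOW(U) = {a, e, z}; in P'→R' R' U (occurrence 1), R' is followed by R' U with FIRST {a}; in P'→R' R' U (occurrence 2), R' is followed by U with FIRST {epsilon, a, z}; in P'→R' R' U (occurrence 2), the suffix after R' is nullable, so FOLLOW(R') ⊇ FOLLOW(P') = {a, z}. Thus FOLLOW(R') = {a, e, z}.

{a, e, z}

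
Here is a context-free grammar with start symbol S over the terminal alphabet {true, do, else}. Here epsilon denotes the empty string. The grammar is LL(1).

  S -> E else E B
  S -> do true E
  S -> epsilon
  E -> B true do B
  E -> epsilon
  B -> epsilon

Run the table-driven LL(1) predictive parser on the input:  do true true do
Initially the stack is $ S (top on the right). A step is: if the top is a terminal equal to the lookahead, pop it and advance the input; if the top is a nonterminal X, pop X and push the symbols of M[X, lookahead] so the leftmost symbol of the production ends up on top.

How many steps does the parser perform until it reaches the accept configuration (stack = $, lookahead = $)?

8

     Stack          Input              Action
  1  $ S            do true true do $  expand S -> do true E
  2  $ E true do    do true true do $  match do
  3  $ E true       true true do $     match true
  4  $ E            true do $          expand E -> B true do B
  5  $ B do true B  true do $          expand B -> epsilon
  6  $ B do true    true do $          match true
  7  $ B do         do $               match do
  8  $ B            $                  expand B -> epsilon
Accept reached after 8 steps.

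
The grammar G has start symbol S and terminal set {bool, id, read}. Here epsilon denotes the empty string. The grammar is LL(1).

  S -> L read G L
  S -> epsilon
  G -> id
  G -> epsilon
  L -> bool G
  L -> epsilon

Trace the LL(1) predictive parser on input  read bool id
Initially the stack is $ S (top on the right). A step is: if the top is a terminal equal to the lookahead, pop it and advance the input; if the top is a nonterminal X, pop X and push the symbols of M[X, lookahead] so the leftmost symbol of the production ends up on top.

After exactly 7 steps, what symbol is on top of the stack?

step 1: stack=$ S  input=read bool id $  — expand S -> L read G L
step 2: stack=$ L G read L  input=read bool id $  — expand L -> epsilon
step 3: stack=$ L G read  input=read bool id $  — match read
step 4: stack=$ L G  input=bool id $  — expand G -> epsilon
step 5: stack=$ L  input=bool id $  — expand L -> bool G
step 6: stack=$ G bool  input=bool id $  — match bool
step 7: stack=$ G  input=id $  — expand G -> id
Stack after step 7: $ id (top = id).

id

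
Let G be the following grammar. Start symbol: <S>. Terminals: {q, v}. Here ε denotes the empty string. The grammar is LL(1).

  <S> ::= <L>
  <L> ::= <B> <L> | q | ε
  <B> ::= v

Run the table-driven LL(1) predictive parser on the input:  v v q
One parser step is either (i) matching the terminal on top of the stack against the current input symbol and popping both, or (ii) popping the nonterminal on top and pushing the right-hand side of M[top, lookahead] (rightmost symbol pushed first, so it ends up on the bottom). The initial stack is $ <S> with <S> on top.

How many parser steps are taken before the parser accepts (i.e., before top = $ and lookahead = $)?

step 1: stack=$ <S>  input=v v q $  — expand <S> ::= <L>
step 2: stack=$ <L>  input=v v q $  — expand <L> ::= <B> <L>
step 3: stack=$ <L> <B>  input=v v q $  — expand <B> ::= v
step 4: stack=$ <L> v  input=v v q $  — match v
step 5: stack=$ <L>  input=v q $  — expand <L> ::= <B> <L>
step 6: stack=$ <L> <B>  input=v q $  — expand <B> ::= v
step 7: stack=$ <L> v  input=v q $  — match v
step 8: stack=$ <L>  input=q $  — expand <L> ::= q
step 9: stack=$ q  input=q $  — match q
Accept reached after 9 steps.

9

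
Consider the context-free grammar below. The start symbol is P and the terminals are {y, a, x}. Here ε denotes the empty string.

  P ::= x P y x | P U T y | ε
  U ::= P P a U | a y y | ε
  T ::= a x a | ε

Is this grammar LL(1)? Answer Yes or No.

No

FIRST(P) = {ε, a, x, y}
FIRST(U) = {ε, a, x, y}
FIRST(T) = {ε, a}
FOLLOW(P) = {$, a, x, y}
FOLLOW(U) = {a, y}
FOLLOW(T) = {y}
Cell M[P, a] receives both P ::= P U T y and P ::= ε — the grammar is not LL(1).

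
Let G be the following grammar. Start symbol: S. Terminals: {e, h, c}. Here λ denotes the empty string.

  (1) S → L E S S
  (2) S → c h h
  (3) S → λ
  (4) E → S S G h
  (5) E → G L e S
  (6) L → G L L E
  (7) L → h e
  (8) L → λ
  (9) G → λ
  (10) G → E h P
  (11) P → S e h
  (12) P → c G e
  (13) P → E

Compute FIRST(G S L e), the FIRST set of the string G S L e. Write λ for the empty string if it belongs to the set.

FIRST(S) = {λ, c, e, h}  (via L E S S)
FIRST(E) = {c, e, h}  (via S S G h, G L e S)
FIRST(G) = {λ, c, e, h}  (via E h P)
FIRST(P) = {c, e, h}  (via S e h, E)
FIRST(L) = {λ, c, e, h}  (via G L L E)
FIRST(G S L e): take FIRST of each symbol in turn, carrying on past any symbol whose FIRST contains λ; result {c, e, h}.

{c, e, h}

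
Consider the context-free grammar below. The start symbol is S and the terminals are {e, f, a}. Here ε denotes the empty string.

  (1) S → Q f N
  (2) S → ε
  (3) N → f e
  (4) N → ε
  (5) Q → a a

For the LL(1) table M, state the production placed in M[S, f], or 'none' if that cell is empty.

none

FIRST(N): from N→f e we get {f}; from N→ε we get {ε}. So FIRST(N) = {ε, f}.
FIRST(Q): from Q→a a we get {a}. So FIRST(Q) = {a}.
FIRST(S): from S→Q f N we get {a}; from S→ε we get {ε}. So FIRST(S) = {ε, a}.
FOLLOW(S) includes $ since S is the start symbol.
FOLLOW(S): S appears on no right-hand side. Thus FOLLOW(S) = {$}.
For S → Q f N: FIRST(Q f N) = {a}, so it goes in M[S, t] for t ∈ {a}.
For S → ε: FIRST(ε) = {ε}, so it goes in M[S, t] for t ∈ {}; since ε ∈ FIRST, also for every t ∈ FOLLOW(S) = {$}.
None of these place a production in M[S, f].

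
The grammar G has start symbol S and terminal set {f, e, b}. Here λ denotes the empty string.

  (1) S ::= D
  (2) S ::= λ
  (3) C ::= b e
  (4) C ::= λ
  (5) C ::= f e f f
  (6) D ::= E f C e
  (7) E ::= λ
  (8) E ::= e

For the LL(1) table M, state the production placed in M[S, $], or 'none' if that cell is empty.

S ::= λ

FIRST(C) = {λ, b, f}
FIRST(E) = {λ, e}
FIRST(D) = {e, f}  (via E f C e)
FIRST(S) = {λ, e, f}  (via D)
FOLLOW(S) includes $ since S is the start symbol.
FOLLOW(S): S appears on no right-hand side. Thus FOLLOW(S) = {$}.
For S ::= D: FIRST(D) = {e, f}, so it goes in M[S, t] for t ∈ {e, f}.
For S ::= λ: FIRST(λ) = {λ}, so it goes in M[S, t] for t ∈ {}; since λ ∈ FIRST, also for every t ∈ FOLLOW(S) = {$}.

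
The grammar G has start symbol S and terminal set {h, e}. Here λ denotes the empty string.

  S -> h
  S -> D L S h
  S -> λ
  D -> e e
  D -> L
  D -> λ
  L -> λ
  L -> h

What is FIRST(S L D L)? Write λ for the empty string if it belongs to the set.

FIRST(L) = {λ, h}
FIRST(D) = {λ, e, h}  (via L)
FIRST(S) = {λ, e, h}  (via D L S h)
FIRST(S L D L): take FIRST of each symbol in turn, carrying on past any symbol whose FIRST contains λ; result {λ, e, h}.

{λ, e, h}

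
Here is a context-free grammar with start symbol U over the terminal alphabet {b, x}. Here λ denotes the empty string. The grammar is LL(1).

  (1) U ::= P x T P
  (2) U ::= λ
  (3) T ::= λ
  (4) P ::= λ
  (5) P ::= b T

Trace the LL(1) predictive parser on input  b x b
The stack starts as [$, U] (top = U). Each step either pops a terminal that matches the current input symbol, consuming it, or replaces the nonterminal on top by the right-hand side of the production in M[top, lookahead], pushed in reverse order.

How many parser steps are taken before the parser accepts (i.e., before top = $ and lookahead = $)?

9

     Stack        Input    Action
  1  $ U          b x b $  expand U ::= P x T P
  2  $ P T x P    b x b $  expand P ::= b T
  3  $ P T x T b  b x b $  match b
  4  $ P T x T    x b $    expand T ::= λ
  5  $ P T x      x b $    match x
  6  $ P T        b $      expand T ::= λ
  7  $ P          b $      expand P ::= b T
  8  $ T b        b $      match b
  9  $ T          $        expand T ::= λ
Accept reached after 9 steps.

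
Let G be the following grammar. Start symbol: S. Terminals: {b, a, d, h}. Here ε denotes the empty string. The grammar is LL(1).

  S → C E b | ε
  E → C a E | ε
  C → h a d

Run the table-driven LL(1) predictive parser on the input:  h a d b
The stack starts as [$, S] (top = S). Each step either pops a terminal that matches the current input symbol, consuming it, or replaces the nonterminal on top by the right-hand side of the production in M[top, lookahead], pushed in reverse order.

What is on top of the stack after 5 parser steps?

     Stack        Input      Action
  1  $ S          h a d b $  expand S → C E b
  2  $ b E C      h a d b $  expand C → h a d
  3  $ b E d a h  h a d b $  match h
  4  $ b E d a    a d b $    match a
  5  $ b E d      d b $      match d
Stack after step 5: $ b E (top = E).

E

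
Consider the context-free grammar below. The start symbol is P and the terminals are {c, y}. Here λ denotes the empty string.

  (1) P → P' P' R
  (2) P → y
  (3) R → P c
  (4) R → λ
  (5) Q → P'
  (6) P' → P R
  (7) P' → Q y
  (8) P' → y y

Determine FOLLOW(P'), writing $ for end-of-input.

FIRST(P) = {y}  (via P' P' R)
FIRST(R) = {λ, y}  (via P c)
FIRST(Q) = {y}  (via P')
FIRST(P') = {y}  (via P R, Q y)
FOLLOW(P) includes $ since P is the start symbol.
FOLLOW(Q): in P'→Q y, Q is followed by y with FIRST {y}. Thus FOLLOW(Q) = {y}.
FOLLOW(P): in R→P c, P is followed by c with FIRST {c}; in P'→P R, P is followed by R with FIRST {λ, y}; in P'→P R, the suffix after P is nullable, so FOLLOW(P) ⊇ FOLLOW(P') = {$, c, y}. Thus FOLLOW(P) = {$, c, y}.
FOLLOW(P'): in P→P' P' R (occurrence 1), P' is followed by P' R with FIRST {y}; in P→P' P' R (occurrence 2), P' is followed by R with FIRST {λ, y}; in P→P' P' R (occurrence 2), the suffix after P' is nullable, so FOLLOW(P') ⊇ FOLLOW(P) = {$, c, y}; in Q→P', the suffix after P' is empty, so FOLLOW(P') ⊇ FOLLOW(Q) = {y}. Thus FOLLOW(P') = {$, c, y}.
FOLLOW(R): in P→P' P' R, the suffix after R is empty, so FOLLOW(R) ⊇ FOLLOW(P) = {$, c, y}; in P'→P R, the suffix after R is empty, so FOLLOW(R) ⊇ FOLLOW(P') = {$, c, y}. Thus FOLLOW(R) = {$, c, y}.

{$, c, y}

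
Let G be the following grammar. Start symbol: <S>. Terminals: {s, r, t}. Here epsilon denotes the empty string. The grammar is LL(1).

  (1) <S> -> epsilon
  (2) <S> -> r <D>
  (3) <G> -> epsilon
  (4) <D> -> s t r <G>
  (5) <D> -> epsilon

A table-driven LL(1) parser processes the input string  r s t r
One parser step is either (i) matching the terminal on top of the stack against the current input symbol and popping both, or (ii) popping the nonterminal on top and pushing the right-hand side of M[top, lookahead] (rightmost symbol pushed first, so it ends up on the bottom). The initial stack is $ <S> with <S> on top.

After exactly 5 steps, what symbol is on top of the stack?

step 1: stack=$ <S>  input=r s t r $  — expand <S> -> r <D>
step 2: stack=$ <D> r  input=r s t r $  — match r
step 3: stack=$ <D>  input=s t r $  — expand <D> -> s t r <G>
step 4: stack=$ <G> r t s  input=s t r $  — match s
step 5: stack=$ <G> r t  input=t r $  — match t
Stack after step 5: $ <G> r (top = r).

r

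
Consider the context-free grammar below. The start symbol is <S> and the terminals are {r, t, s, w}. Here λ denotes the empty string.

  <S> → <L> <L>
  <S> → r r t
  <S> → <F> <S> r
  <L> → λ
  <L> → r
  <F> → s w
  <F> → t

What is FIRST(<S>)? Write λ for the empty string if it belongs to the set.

FIRST(<L>): from <L>→λ we get {λ}; from <L>→r we get {r}. So FIRST(<L>) = {λ, r}.
FIRST(<F>): from <F>→s w we get {s}; from <F>→t we get {t}. So FIRST(<F>) = {s, t}.
FIRST(<S>): from <S>→<L> <L> we get {λ, r}; from <S>→r r t we get {r}; from <S>→<F> <S> r we get {s, t}. So FIRST(<S>) = {λ, r, s, t}.

{λ, r, s, t}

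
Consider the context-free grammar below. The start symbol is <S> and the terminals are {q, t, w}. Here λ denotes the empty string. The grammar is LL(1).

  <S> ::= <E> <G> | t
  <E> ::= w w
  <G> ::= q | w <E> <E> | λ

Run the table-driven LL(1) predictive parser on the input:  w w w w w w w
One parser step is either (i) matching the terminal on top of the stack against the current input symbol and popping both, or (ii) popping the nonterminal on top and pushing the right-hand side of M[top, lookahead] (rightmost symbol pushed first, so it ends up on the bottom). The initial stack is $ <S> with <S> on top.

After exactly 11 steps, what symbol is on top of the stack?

w

      Stack        Input            Action
   1  $ <S>        w w w w w w w $  expand <S> ::= <E> <G>
   2  $ <G> <E>    w w w w w w w $  expand <E> ::= w w
   3  $ <G> w w    w w w w w w w $  match w
   4  $ <G> w      w w w w w w $    match w
   5  $ <G>        w w w w w $      expand <G> ::= w <E> <E>
   6  $ <E> <E> w  w w w w w $      match w
   7  $ <E> <E>    w w w w $        expand <E> ::= w w
   8  $ <E> w w    w w w w $        match w
   9  $ <E> w      w w w $          match w
  10  $ <E>        w w $            expand <E> ::= w w
  11  $ w w        w w $            match w
Stack after step 11: $ w (top = w).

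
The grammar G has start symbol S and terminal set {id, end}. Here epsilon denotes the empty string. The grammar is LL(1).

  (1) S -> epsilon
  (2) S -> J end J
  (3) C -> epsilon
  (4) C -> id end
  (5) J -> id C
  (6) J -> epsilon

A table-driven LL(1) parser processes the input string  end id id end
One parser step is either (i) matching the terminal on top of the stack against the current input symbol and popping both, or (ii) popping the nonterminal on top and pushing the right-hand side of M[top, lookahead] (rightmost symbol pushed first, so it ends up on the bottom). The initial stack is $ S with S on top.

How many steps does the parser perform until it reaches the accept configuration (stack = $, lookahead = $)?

     Stack      Input            Action
  1  $ S        end id id end $  expand S -> J end J
  2  $ J end J  end id id end $  expand J -> epsilon
  3  $ J end    end id id end $  match end
  4  $ J        id id end $      expand J -> id C
  5  $ C id     id id end $      match id
  6  $ C        id end $         expand C -> id end
  7  $ end id   id end $         match id
  8  $ end      end $            match end
Accept reached after 8 steps.

8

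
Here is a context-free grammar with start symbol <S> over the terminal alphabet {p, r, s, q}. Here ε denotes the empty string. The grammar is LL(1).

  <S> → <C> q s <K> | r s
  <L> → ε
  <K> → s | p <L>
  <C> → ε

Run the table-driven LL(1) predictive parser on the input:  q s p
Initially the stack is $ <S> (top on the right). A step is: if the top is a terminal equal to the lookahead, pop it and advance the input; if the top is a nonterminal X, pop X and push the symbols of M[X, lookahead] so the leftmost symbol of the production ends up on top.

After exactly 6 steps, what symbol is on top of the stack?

<L>

step 1: stack=$ <S>  input=q s p $  — expand <S> → <C> q s <K>
step 2: stack=$ <K> s q <C>  input=q s p $  — expand <C> → ε
step 3: stack=$ <K> s q  input=q s p $  — match q
step 4: stack=$ <K> s  input=s p $  — match s
step 5: stack=$ <K>  input=p $  — expand <K> → p <L>
step 6: stack=$ <L> p  input=p $  — match p
Stack after step 6: $ <L> (top = <L>).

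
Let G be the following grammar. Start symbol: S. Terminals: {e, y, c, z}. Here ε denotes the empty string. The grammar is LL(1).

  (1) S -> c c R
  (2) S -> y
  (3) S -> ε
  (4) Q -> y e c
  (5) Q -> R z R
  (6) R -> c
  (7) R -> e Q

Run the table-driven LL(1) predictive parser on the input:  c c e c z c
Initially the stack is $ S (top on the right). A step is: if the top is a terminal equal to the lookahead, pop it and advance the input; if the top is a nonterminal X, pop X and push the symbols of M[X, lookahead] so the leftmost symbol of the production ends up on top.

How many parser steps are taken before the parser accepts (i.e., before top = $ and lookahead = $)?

step 1: stack=$ S  input=c c e c z c $  — expand S -> c c R
step 2: stack=$ R c c  input=c c e c z c $  — match c
step 3: stack=$ R c  input=c e c z c $  — match c
step 4: stack=$ R  input=e c z c $  — expand R -> e Q
step 5: stack=$ Q e  input=e c z c $  — match e
step 6: stack=$ Q  input=c z c $  — expand Q -> R z R
step 7: stack=$ R z R  input=c z c $  — expand R -> c
step 8: stack=$ R z c  input=c z c $  — match c
step 9: stack=$ R z  input=z c $  — match z
step 10: stack=$ R  input=c $  — expand R -> c
step 11: stack=$ c  input=c $  — match c
Accept reached after 11 steps.

11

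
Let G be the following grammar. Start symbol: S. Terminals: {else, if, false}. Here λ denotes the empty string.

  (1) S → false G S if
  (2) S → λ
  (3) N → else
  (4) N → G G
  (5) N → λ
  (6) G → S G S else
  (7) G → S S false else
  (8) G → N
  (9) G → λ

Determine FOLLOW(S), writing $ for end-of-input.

FIRST(S) = {λ, false}
FIRST(N) = {λ, else, false}  (via G G)
FIRST(G) = {λ, else, false}  (via S G S else, S S false else, N)
FOLLOW(S) includes $ since S is the start symbol.
FOLLOW(S): in S→false G S if, S is followed by if with FIRST {if}; in G→S G S else (occurrence 1), S is followed by G S else with FIRST {else, false}; in G→S G S else (occurrence 2), S is followed by else with FIRST {else}; in G→S S false else (occurrence 1), S is followed by S false else with FIRST {false}; in G→S S false else (occurrence 2), S is followed by false else with FIRST {false}. Thus FOLLOW(S) = {$, else, false, if}.
FOLLOW(N): in G→N, the suffix after N is empty, so FOLLOW(N) ⊇ FOLLOW(G) = {else, false, if}. Thus FOLLOW(N) = {else, false, if}.
FOLLOW(G): in S→false G S if, G is followed by S if with FIRST {false, if}; in N→G G (occurrence 1), G is followed by G with FIRST {λ, else, false}; in N→G G (occurrence 1), the suffix after G is nullable, so FOLLOW(G) ⊇ FOLLOW(N) = {else, false, if}; in N→G G (occurrence 2), the suffix after G is empty, so FOLLOW(G) ⊇ FOLLOW(N) = {else, false, if}; in G→S G S else, G is followed by S else with FIRST {else, false}. Thus FOLLOW(G) = {else, false, if}.

{$, else, false, if}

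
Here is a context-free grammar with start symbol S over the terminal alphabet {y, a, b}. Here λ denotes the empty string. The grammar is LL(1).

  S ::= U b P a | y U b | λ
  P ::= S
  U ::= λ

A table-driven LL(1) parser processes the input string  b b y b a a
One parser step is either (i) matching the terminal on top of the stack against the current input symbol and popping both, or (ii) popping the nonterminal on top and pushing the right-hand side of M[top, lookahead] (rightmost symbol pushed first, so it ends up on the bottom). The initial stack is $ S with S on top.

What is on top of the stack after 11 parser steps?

step 1: stack=$ S  input=b b y b a a $  — expand S ::= U b P a
step 2: stack=$ a P b U  input=b b y b a a $  — expand U ::= λ
step 3: stack=$ a P b  input=b b y b a a $  — match b
step 4: stack=$ a P  input=b y b a a $  — expand P ::= S
step 5: stack=$ a S  input=b y b a a $  — expand S ::= U b P a
step 6: stack=$ a a P b U  input=b y b a a $  — expand U ::= λ
step 7: stack=$ a a P b  input=b y b a a $  — match b
step 8: stack=$ a a P  input=y b a a $  — expand P ::= S
step 9: stack=$ a a S  input=y b a a $  — expand S ::= y U b
step 10: stack=$ a a b U y  input=y b a a $  — match y
step 11: stack=$ a a b U  input=b a a $  — expand U ::= λ
Stack after step 11: $ a a b (top = b).

b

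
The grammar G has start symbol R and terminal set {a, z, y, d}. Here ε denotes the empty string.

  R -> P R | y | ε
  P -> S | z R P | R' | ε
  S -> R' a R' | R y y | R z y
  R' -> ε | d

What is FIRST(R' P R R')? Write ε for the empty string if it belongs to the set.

{ε, a, d, y, z}

FIRST(R'): from R'->ε we get {ε}; from R'->d we get {d}. So FIRST(R') = {ε, d}.
FIRST(R): from R->P R we get {ε, a, d, y, z}; from R->y we get {y}; from R->ε we get {ε}. So FIRST(R) = {ε, a, d, y, z}.
FIRST(S): from S->R' a R' we get {a, d}; from S->R y y we get {a, d, y, z}; from S->R z y we get {a, d, y, z}. So FIRST(S) = {a, d, y, z}.
FIRST(P): from P->S we get {a, d, y, z}; from P->z R P we get {z}; from P->R' we get {ε, d}; from P->ε we get {ε}. So FIRST(P) = {ε, a, d, y, z}.
FIRST(R' P R R'): take FIRST of each symbol in turn, carrying on past any symbol whose FIRST contains ε; result {ε, a, d, y, z}.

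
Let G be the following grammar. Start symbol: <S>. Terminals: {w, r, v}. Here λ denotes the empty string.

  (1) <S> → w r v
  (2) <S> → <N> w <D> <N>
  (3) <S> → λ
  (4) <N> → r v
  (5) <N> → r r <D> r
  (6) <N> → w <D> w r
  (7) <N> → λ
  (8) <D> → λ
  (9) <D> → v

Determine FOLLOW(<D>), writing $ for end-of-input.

FIRST(<N>): from <N>→r v we get {r}; from <N>→r r <D> r we get {r}; from <N>→w <D> w r we get {w}; from <N>→λ we get {λ}. So FIRST(<N>) = {λ, r, w}.
FIRST(<D>): from <D>→λ we get {λ}; from <D>→v we get {v}. So FIRST(<D>) = {λ, v}.
FIRST(<S>): from <S>→w r v we get {w}; from <S>→<N> w <D> <N> we get {r, w}; from <S>→λ we get {λ}. So FIRST(<S>) = {λ, r, w}.
FOLLOW(<S>) includes $ since <S> is the start symbol.
FOLLOW(<S>): <S> appears on no right-hand side. Thus FOLLOW(<S>) = {$}.
FOLLOW(<N>): in <S>→<N> w <D> <N> (occurrence 1), <N> is followed by w <D> <N> with FIRST {w}; in <S>→<N> w <D> <N> (occurrence 2), the suffix after <N> is empty, so FOLLOW(<N>) ⊇ FOLLOW(<S>) = {$}. Thus FOLLOW(<N>) = {$, w}.
FOLLOW(<D>): in <S>→<N> w <D> <N>, <D> is followed by <N> with FIRST {λ, r, w}; in <S>→<N> w <D> <N>, the suffix after <D> is nullable, so FOLLOW(<D>) ⊇ FOLLOW(<S>) = {$}; in <N>→r r <D> r, <D> is followed by r with FIRST {r}; in <N>→w <D> w r, <D> is followed by w r with FIRST {w}. Thus FOLLOW(<D>) = {$, r, w}.

{$, r, w}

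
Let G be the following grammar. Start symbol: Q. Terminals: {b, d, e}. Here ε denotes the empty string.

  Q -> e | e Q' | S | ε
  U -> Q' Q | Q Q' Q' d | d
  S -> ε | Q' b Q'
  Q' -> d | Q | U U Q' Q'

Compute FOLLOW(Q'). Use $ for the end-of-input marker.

FIRST(Q) = {ε, b, d, e}  (via S)
FIRST(U) = {ε, b, d, e}  (via Q' Q, Q Q' Q' d)
FIRST(Q') = {ε, b, d, e}  (via Q, U U Q' Q')
FIRST(S) = {ε, b, d, e}  (via Q' b Q')
FOLLOW(Q) includes $ since Q is the start symbol.
FOLLOW(Q): in U->Q' Q, the suffix after Q is empty, so FOLLOW(Q) ⊇ FOLLOW(U) = {$, b, d, e}; in U->Q Q' Q' d, Q is followed by Q' Q' d with FIRST {b, d, e}; in Q'->Q, the suffix after Q is empty, so FOLLOW(Q) ⊇ FOLLOW(Q') = {$, b, d, e}. Thus FOLLOW(Q) = {$, b, d, e}.
FOLLOW(S): in Q->S, the suffix after S is empty, so FOLLOW(S) ⊇ FOLLOW(Q) = {$, b, d, e}. Thus FOLLOW(S) = {$, b, d, e}.
FOLLOW(U): in Q'->U U Q' Q' (occurrence 1), U is followed by U Q' Q' with FIRST {ε, b, d, e}; in Q'->U U Q' Q' (occurrence 1), the suffix after U is nullable, so FOLLOW(U) ⊇ FOLLOW(Q') = {$, b, d, e}; in Q'->U U Q' Q' (occurrence 2), U is followed by Q' Q' with FIRST {ε, b, d, e}; in Q'->U U Q' Q' (occurrence 2), the suffix after U is nullable, so FOLLOW(U) ⊇ FOLLOW(Q') = {$, b, d, e}. Thus FOLLOW(U) = {$, b, d, e}.
FOLLOW(Q'): in Q->e Q', the suffix after Q' is empty, so FOLLOW(Q') ⊇ FOLLOW(Q) = {$, b, d, e}; in U->Q' Q, Q' is followed by Q with FIRST {ε, b, d, e}; in U->Q' Q, the suffix after Q' is nullable, so FOLLOW(Q') ⊇ FOLLOW(U) = {$, b, d, e}; in U->Q Q' Q' d (occurrence 1), Q' is followed by Q' d with FIRST {b, d, e}; in U->Q Q' Q' d (occurrence 2), Q' is followed by d with FIRST {d}; in S->Q' b Q' (occurrence 1), Q' is followed by b Q' with FIRST {b}; in S->Q' b Q' (occurrence 2), the suffix after Q' is empty, so FOLLOW(Q') ⊇ FOLLOW(S) = {$, b, d, e}; in Q'->U U Q' Q' (occurrence 1), Q' is followed by Q' with FIRST {ε, b, d, e}; in Q'->U U Q' Q' (occurrence 1), the suffix after Q' is nullable (adds nothing new); in Q'->U U Q' Q' (occurrence 2), the suffix after Q' is empty (adds nothing new). Thus FOLLOW(Q') = {$, b, d, e}.

{$, b, d, e}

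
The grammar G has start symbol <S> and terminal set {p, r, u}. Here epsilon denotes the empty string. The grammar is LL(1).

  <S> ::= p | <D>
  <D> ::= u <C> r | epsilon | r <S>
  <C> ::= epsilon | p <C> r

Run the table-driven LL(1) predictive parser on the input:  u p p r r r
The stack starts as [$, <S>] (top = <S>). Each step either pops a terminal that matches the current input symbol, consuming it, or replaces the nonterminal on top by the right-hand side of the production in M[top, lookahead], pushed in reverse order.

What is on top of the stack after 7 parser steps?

<C>

     Stack          Input          Action
  1  $ <S>          u p p r r r $  expand <S> ::= <D>
  2  $ <D>          u p p r r r $  expand <D> ::= u <C> r
  3  $ r <C> u      u p p r r r $  match u
  4  $ r <C>        p p r r r $    expand <C> ::= p <C> r
  5  $ r r <C> p    p p r r r $    match p
  6  $ r r <C>      p r r r $      expand <C> ::= p <C> r
  7  $ r r r <C> p  p r r r $      match p
Stack after step 7: $ r r r <C> (top = <C>).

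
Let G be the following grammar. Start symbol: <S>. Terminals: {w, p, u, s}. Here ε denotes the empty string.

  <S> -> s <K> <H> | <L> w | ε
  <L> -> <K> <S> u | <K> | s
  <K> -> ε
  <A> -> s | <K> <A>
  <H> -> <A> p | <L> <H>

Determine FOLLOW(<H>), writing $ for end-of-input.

FIRST(<K>) = {ε}
FIRST(<A>) = {s}  (via <K> <A>)
FIRST(<S>) = {ε, s, u, w}  (via <L> w)
FIRST(<L>) = {ε, s, u, w}  (via <K> <S> u, <K>)
FIRST(<H>) = {s, u, w}  (via <A> p, <L> <H>)
FOLLOW(<S>) includes $ since <S> is the start symbol.
FOLLOW(<S>): in <L>-><K> <S> u, <S> is followed by u with FIRST {u}. Thus FOLLOW(<S>) = {$, u}.
FOLLOW(<L>): in <S>-><L> w, <L> is followed by w with FIRST {w}; in <H>-><L> <H>, <L> is followed by <H> with FIRST {s, u, w}. Thus FOLLOW(<L>) = {s, u, w}.
FOLLOW(<K>): in <S>->s <K> <H>, <K> is followed by <H> with FIRST {s, u, w}; in <L>-><K> <S> u, <K> is followed by <S> u with FIRST {s, u, w}; in <L>-><K>, the suffix after <K> is empty, so FOLLOW(<K>) ⊇ FOLLOW(<L>) = {s, u, w}; in <A>-><K> <A>, <K> is followed by <A> with FIRST {s}. Thus FOLLOW(<K>) = {s, u, w}.
FOLLOW(<A>): in <A>-><K> <A>, the suffix after <A> is empty (adds nothing new); in <H>-><A> p, <A> is followed by p with FIRST {p}. Thus FOLLOW(<A>) = {p}.
FOLLOW(<H>): in <S>->s <K> <H>, the suffix after <H> is empty, so FOLLOW(<H>) ⊇ FOLLOW(<S>) = {$, u}; in <H>-><L> <H>, the suffix after <H> is empty (adds nothing new). Thus FOLLOW(<H>) = {$, u}.

{$, u}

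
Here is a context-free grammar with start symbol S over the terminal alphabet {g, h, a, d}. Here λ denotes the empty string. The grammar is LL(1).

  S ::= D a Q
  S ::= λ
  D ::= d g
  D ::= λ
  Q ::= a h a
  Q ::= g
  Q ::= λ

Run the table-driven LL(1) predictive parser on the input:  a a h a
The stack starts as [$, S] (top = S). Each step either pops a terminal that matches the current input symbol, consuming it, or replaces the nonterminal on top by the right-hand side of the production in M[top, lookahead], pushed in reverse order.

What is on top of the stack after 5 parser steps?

h

step 1: stack=$ S  input=a a h a $  — expand S ::= D a Q
step 2: stack=$ Q a D  input=a a h a $  — expand D ::= λ
step 3: stack=$ Q a  input=a a h a $  — match a
step 4: stack=$ Q  input=a h a $  — expand Q ::= a h a
step 5: stack=$ a h a  input=a h a $  — match a
Stack after step 5: $ a h (top = h).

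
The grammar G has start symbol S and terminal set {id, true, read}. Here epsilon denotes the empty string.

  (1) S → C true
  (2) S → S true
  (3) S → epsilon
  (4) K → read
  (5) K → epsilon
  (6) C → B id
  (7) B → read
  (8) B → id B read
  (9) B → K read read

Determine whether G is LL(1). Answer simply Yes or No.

No

FIRST(S) = {epsilon, id, read, true}
FIRST(K) = {epsilon, read}
FIRST(C) = {id, read}
FIRST(B) = {id, read}
FOLLOW(S) = {$, true}
FOLLOW(K) = {read}
FOLLOW(C) = {true}
FOLLOW(B) = {id, read}
Cell M[B, read] receives both B → read and B → K read read — the grammar is not LL(1).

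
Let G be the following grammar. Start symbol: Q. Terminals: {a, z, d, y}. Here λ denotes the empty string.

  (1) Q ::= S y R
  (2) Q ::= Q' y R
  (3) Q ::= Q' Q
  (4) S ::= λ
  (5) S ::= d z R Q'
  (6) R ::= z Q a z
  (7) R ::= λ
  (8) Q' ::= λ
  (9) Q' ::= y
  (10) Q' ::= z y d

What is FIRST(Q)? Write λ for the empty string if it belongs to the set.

FIRST(S) = {λ, d}
FIRST(R) = {λ, z}
FIRST(Q') = {λ, y, z}
FIRST(Q) = {d, y, z}  (via S y R, Q' y R, Q' Q)

{d, y, z}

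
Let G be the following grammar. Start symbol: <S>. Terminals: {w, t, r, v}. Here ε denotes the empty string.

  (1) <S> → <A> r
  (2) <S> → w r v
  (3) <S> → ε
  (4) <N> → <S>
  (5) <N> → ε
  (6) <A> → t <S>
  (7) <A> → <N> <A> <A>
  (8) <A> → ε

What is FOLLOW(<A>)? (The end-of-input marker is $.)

{r, t, w}

FIRST(<S>): from <S>→<A> r we get {r, t, w}; from <S>→w r v we get {w}; from <S>→ε we get {ε}. So FIRST(<S>) = {ε, r, t, w}.
FIRST(<N>): from <N>→<S> we get {ε, r, t, w}; from <N>→ε we get {ε}. So FIRST(<N>) = {ε, r, t, w}.
FIRST(<A>): from <A>→t <S> we get {t}; from <A>→<N> <A> <A> we get {ε, r, t, w}; from <A>→ε we get {ε}. So FIRST(<A>) = {ε, r, t, w}.
FOLLOW(<S>) includes $ since <S> is the start symbol.
FOLLOW(<A>): in <S>→<A> r, <A> is followed by r with FIRST {r}; in <A>→<N> <A> <A> (occurrence 1), <A> is followed by <A> with FIRST {ε, r, t, w}; in <A>→<N> <A> <A> (occurrence 1), the suffix after <A> is nullable (adds nothing new); in <A>→<N> <A> <A> (occurrence 2), the suffix after <A> is empty (adds nothing new). Thus FOLLOW(<A>) = {r, t, w}.
FOLLOW(<N>): in <A>→<N> <A> <A>, <N> is followed by <A> <A> with FIRST {ε, r, t, w}; in <A>→<N> <A> <A>, the suffix after <N> is nullable, so FOLLOW(<N>) ⊇ FOLLOW(<A>) = {r, t, w}. Thus FOLLOW(<N>) = {r, t, w}.
FOLLOW(<S>): in <N>→<S>, the suffix after <S> is empty, so FOLLOW(<S>) ⊇ FOLLOW(<N>) = {r, t, w}; in <A>→t <S>, the suffix after <S> is empty, so FOLLOW(<S>) ⊇ FOLLOW(<A>) = {r, t, w}. Thus FOLLOW(<S>) = {$, r, t, w}.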